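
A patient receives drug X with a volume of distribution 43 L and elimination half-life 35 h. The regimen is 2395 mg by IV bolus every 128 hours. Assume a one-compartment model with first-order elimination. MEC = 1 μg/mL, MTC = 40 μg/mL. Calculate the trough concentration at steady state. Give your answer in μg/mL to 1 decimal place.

Over one 128-h interval, 128/35 ≈ 3.6571 half-lives elapse, leaving f ≈ 0.0793 of each dose.
Single-dose peak C₀ = D/Vd = 2395/43 ≈ 55.698 μg/mL.
Steady-state trough Cmin,ss = C₀·f/(1−f) ≈ 55.698 × 0.0793/0.9207 ≈ 4.797 μg/mL.
Trough 4.8 μg/mL vs MEC 1 μg/mL: adequate.

4.8 μg/mL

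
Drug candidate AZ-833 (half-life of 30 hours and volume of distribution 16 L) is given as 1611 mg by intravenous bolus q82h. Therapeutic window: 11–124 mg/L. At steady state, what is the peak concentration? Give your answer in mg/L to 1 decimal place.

τ/t½ = 82/30 ≈ 2.7333, so fraction remaining f = (1/2)^(82/30) ≈ 0.1504.
Accumulation ratio R = 1/(1 − f) ≈ 1/0.8496 ≈ 1.1770.
Each bolus raises the concentration by D/Vd = 1611/16 ≈ 100.688 mg/L.
Steady-state peak Cmax,ss = C₀·R ≈ 100.688 × 1.1770 ≈ 118.510 mg/L.
Peak 118.5 mg/L vs MTC 124 mg/L: below toxic threshold.

118.5 mg/L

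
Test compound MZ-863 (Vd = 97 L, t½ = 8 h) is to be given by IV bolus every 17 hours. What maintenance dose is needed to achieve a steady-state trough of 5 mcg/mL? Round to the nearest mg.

τ/t½ = 17/8 ≈ 2.125, so f = (1/2)^(17/8) ≈ 0.229251.
Cmin,ss = (D/Vd)·f/(1−f), so D = Cmin,ss·Vd·(1−f)/f.
D = 5 × 97 × (1−f)/f ≈ 5 × 97 × 3.36203 ≈ 1630.58 mg.

1631 mg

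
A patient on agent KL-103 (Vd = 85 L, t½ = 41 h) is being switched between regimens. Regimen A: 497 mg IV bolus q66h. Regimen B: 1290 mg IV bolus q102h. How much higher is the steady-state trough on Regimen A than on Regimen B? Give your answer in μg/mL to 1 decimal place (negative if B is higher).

Regimen A: f = (1/2)^(66/41) ≈ 0.3277; Cmin,ss = (497/85)·f/(1−f) ≈ 2.850 μg/mL.
Regimen B: f = (1/2)^(102/41) ≈ 0.1783; Cmin,ss = (1290/85)·f/(1−f) ≈ 3.293 μg/mL.
Difference ≈ 2.850 − 3.293 ≈ -0.443 μg/mL.

-0.4 μg/mL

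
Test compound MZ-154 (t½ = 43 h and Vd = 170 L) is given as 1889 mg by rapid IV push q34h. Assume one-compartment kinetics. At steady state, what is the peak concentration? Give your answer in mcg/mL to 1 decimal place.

26.3 mcg/mL

τ/t½ = 34/43 ≈ 0.7907, so fraction remaining f = (1/2)^(34/43) ≈ 0.5781.
Accumulation ratio R = 1/(1 − f) ≈ 1/0.4219 ≈ 2.3702.
Single-dose peak C₀ = D/Vd = 1889/170 ≈ 11.112 mcg/mL.
Steady-state peak Cmax,ss = C₀·R ≈ 11.112 × 2.3702 ≈ 26.338 mcg/mL.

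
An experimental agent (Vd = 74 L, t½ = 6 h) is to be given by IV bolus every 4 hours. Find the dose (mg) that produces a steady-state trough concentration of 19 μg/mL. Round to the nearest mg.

826 mg

τ/t½ = 4/6 ≈ 0.66667, so f = (1/2)^(4/6) ≈ 0.629961.
Cmin,ss = (D/Vd)·f/(1−f), so D = Cmin,ss·Vd·(1−f)/f.
D = 19 × 74 × (1−f)/f ≈ 19 × 74 × 0.58740 ≈ 825.88 mg.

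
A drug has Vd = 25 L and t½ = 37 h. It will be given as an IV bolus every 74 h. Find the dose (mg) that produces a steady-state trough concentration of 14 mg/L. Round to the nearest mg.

1050 mg

τ/t½ = 74/37 ≈ 2, so f = (1/2)^(74/37) ≈ 0.250000.
Cmin,ss = (D/Vd)·f/(1−f), so D = Cmin,ss·Vd·(1−f)/f.
D = 14 × 25 × (1−f)/f ≈ 14 × 25 × 3.00000 ≈ 1050.00 mg.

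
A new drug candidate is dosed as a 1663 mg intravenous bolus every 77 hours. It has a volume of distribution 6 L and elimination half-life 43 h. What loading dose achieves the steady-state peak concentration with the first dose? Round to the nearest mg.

f = (1/2)^(77/43) ≈ 0.289032; accumulation ratio R = 1/(1−f) ≈ 1.40653.
Loading dose to hit Cmax,ss on first dose: D_load = D_maint·R ≈ 1663 × 1.40653 ≈ 2339.06 mg.

2339 mg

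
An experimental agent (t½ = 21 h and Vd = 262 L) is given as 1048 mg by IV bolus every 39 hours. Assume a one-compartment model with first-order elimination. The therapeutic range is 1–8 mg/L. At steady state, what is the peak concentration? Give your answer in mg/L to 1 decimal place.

k = ln2/t½ = ln2/21 ≈ 0.033007 h⁻¹; fraction remaining f = e^(−kτ) = e^(−0.033007×39) ≈ 0.2760.
Accumulation ratio R = 1/(1 − f) ≈ 1/0.7240 ≈ 1.3812.
Single-dose peak C₀ = D/Vd = 1048/262 ≈ 4.000 mg/L.
Steady-state peak Cmax,ss = C₀·R ≈ 4.000 × 1.3812 ≈ 5.525 mg/L.
Peak 5.5 mg/L vs MTC 8 mg/L: below toxic threshold.

5.5 mg/L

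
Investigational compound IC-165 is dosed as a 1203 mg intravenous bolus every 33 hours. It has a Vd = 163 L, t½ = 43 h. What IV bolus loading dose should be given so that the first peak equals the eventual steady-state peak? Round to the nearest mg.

2916 mg

f = (1/2)^(33/43) ≈ 0.587458; accumulation ratio R = 1/(1−f) ≈ 2.42400.
Loading dose to hit Cmax,ss on first dose: D_load = D_maint·R ≈ 1203 × 2.42400 ≈ 2916.07 mg.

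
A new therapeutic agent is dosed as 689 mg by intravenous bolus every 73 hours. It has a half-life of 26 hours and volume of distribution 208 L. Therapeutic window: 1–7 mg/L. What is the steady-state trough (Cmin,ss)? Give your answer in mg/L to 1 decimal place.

0.6 mg/L

τ/t½ = 73/26 ≈ 2.8077, so fraction remaining f = (1/2)^(73/26) ≈ 0.1428.
Accumulation ratio R = 1/(1 − f) ≈ 1/0.8572 ≈ 1.1666.
Each bolus raises the concentration by D/Vd = 689/208 ≈ 3.312 mg/L.
Cmax,ss = C₀/(1 − f) ≈ 3.312/0.8572 ≈ 3.864 mg/L.
Steady-state trough Cmin,ss = Cmax,ss·f ≈ 3.864 × 0.1428 ≈ 0.552 mg/L.
Trough 0.6 mg/L vs MEC 1 mg/L: subtherapeutic.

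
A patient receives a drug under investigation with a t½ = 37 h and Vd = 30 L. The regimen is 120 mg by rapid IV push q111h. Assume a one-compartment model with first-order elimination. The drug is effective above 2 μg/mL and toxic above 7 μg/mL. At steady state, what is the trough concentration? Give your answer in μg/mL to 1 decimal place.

τ = 111 h = 3 half-lives, so f = (1/2)^3 = 0.125.
Accumulation ratio R = 1/(1 − f) = 1/0.875 = 8/7.
Single-dose peak C₀ = D/Vd = 120/30 = 4 μg/mL.
Steady-state peak Cmax,ss = C₀·R = 4 × 8/7 ≈ 4.571 μg/mL.
Steady-state trough Cmin,ss = Cmax,ss·f ≈ 4.571 × 0.125 ≈ 0.571 μg/mL.
Trough 0.6 μg/mL vs MEC 2 μg/mL: subtherapeutic.

0.6 μg/mL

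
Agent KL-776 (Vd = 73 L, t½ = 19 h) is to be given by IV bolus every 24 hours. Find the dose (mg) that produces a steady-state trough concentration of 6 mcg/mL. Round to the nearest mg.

613 mg

τ/t½ = 24/19 ≈ 1.2632, so f = (1/2)^(24/19) ≈ 0.416631.
Cmin,ss = (D/Vd)·f/(1−f), so D = Cmin,ss·Vd·(1−f)/f.
D = 6 × 73 × (1−f)/f ≈ 6 × 73 × 1.40021 ≈ 613.29 mg.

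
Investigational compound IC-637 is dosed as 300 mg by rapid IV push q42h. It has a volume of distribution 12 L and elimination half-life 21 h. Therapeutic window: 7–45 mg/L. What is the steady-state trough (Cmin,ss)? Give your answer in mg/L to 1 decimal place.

The dosing interval is 2 half-lives, so f = 2^(−2) = 0.25.
At steady state, R = 1/(1 − 0.25) = 4/3.
Single-dose peak C₀ = D/Vd = 300/12 = 25 mg/L.
Steady-state peak Cmax,ss = C₀·R = 25 × 4/3 ≈ 33.333 mg/L.
Steady-state trough Cmin,ss = Cmax,ss·f ≈ 33.333 × 0.25 ≈ 8.333 mg/L.
Trough 8.3 mg/L vs MEC 7 mg/L: adequate.

8.3 mg/L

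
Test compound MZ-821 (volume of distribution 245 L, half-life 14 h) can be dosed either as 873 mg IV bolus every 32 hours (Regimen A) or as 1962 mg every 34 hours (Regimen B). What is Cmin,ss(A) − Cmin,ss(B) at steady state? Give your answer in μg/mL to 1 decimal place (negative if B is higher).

Regimen A: f = (1/2)^(32/14) ≈ 0.2051; Cmin,ss = (873/245)·f/(1−f) ≈ 0.919 μg/mL.
Regimen B: f = (1/2)^(34/14) ≈ 0.1857; Cmin,ss = (1962/245)·f/(1−f) ≈ 1.826 μg/mL.
Difference ≈ 0.919 − 1.826 ≈ -0.907 μg/mL.

-0.9 μg/mL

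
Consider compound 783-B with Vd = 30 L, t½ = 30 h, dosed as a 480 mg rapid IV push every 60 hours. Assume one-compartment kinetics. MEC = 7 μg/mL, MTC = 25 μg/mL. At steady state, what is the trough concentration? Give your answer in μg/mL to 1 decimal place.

5.3 μg/mL

τ = 60 h = 2 half-lives, so f = (1/2)^2 = 0.25.
Accumulation ratio R = 1/(1 − f) = 1/0.75 = 4/3.
Single-dose peak C₀ = D/Vd = 480/30 = 16 μg/mL.
Steady-state peak Cmax,ss = C₀·R = 16 × 4/3 ≈ 21.333 μg/mL.
Steady-state trough Cmin,ss = Cmax,ss·f ≈ 21.333 × 0.25 ≈ 5.333 μg/mL.
Trough 5.3 μg/mL vs MEC 7 μg/mL: subtherapeutic.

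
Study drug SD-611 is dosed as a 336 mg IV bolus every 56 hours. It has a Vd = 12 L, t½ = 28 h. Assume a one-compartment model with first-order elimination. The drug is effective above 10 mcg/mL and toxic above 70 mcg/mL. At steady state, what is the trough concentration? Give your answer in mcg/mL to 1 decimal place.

The dosing interval is 2 half-lives, so f = 2^(−2) = 0.25.
At steady state, R = 1/(1 − 0.25) = 4/3.
Single-dose peak C₀ = D/Vd = 336/12 = 28 mcg/mL.
Steady-state peak Cmax,ss = C₀·R = 28 × 4/3 ≈ 37.333 mcg/mL.
Steady-state trough Cmin,ss = Cmax,ss·f ≈ 37.333 × 0.25 ≈ 9.333 mcg/mL.
Trough 9.3 mcg/mL vs MEC 10 mcg/mL: subtherapeutic.

9.3 mcg/mL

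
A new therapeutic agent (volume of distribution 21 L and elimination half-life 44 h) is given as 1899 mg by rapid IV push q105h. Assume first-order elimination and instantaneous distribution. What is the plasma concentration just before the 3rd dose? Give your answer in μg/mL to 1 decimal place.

20.6 μg/mL

f = (1/2)^(τ/t½) = (1/2)^(105/44) ≈ 0.1913.
C₀ = D/Vd = 1899/21 ≈ 90.429 μg/mL.
Before the 3rd dose, 2 doses have been given. Superposition: Cmin = C₀·(f + f²).
≈ 90.429 × (0.1913 + 0.0366) ≈ 90.429 × 0.2279 ≈ 20.609 μg/mL.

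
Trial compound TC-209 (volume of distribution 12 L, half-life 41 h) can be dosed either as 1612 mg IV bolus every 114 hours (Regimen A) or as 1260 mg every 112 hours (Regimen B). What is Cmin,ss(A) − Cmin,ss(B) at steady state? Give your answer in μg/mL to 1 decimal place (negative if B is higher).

4.3 μg/mL

Regimen A: f = (1/2)^(114/41) ≈ 0.1455; Cmin,ss = (1612/12)·f/(1−f) ≈ 22.874 μg/mL.
Regimen B: f = (1/2)^(112/41) ≈ 0.1505; Cmin,ss = (1260/12)·f/(1−f) ≈ 18.602 μg/mL.
Difference ≈ 22.874 − 18.602 ≈ 4.272 μg/mL.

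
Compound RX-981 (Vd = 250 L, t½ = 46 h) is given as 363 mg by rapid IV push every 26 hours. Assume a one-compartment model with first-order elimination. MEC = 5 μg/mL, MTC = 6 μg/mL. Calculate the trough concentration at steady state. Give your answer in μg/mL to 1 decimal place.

3.0 μg/mL

τ/t½ = 26/46 ≈ 0.56522, so fraction remaining f = (1/2)^(26/46) ≈ 0.6759.
Accumulation ratio R = 1/(1 − f) ≈ 1/0.3241 ≈ 3.0855.
Each bolus raises the concentration by D/Vd = 363/250 ≈ 1.452 μg/mL.
Steady-state peak Cmax,ss = C₀·R ≈ 1.452 × 3.0855 ≈ 4.480 μg/mL.
Steady-state trough Cmin,ss = Cmax,ss·f ≈ 4.480 × 0.6759 ≈ 3.028 μg/mL.
Trough 3.0 μg/mL vs MEC 5 μg/mL: subtherapeutic.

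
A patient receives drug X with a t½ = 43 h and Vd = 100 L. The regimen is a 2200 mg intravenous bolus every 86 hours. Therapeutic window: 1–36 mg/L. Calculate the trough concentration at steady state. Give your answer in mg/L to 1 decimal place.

7.3 mg/L

τ = 86 h = 2 half-lives, so f = (1/2)^2 = 0.25.
Accumulation ratio R = 1/(1 − f) = 1/0.75 = 4/3.
Single-dose peak C₀ = D/Vd = 2200/100 = 22 mg/L.
Steady-state peak Cmax,ss = C₀·R = 22 × 4/3 ≈ 29.333 mg/L.
Steady-state trough Cmin,ss = Cmax,ss·f ≈ 29.333 × 0.25 ≈ 7.333 mg/L.
Trough 7.3 mg/L vs MEC 1 mg/L: adequate.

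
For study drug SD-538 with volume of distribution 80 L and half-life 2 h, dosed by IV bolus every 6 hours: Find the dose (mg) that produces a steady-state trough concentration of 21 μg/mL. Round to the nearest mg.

11760 mg

τ/t½ = 6/2 ≈ 3, so f = (1/2)^(6/2) ≈ 0.125000.
Cmin,ss = (D/Vd)·f/(1−f), so D = Cmin,ss·Vd·(1−f)/f.
D = 21 × 80 × (1−f)/f ≈ 21 × 80 × 7.00000 ≈ 11760.00 mg.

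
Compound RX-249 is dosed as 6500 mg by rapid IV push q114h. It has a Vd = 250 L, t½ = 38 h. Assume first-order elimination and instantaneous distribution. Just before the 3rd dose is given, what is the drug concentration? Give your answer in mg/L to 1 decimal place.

3.7 mg/L

f = (1/2)^(τ/t½) = (1/2)^(114/38) ≈ 0.1250.
C₀ = D/Vd = 6500/250 ≈ 26.000 mg/L.
Before the 3rd dose, 2 doses have been given. Superposition: Cmin = C₀·(f + f²).
≈ 26.000 × (0.1250 + 0.0156) ≈ 26.000 × 0.1406 ≈ 3.656 mg/L.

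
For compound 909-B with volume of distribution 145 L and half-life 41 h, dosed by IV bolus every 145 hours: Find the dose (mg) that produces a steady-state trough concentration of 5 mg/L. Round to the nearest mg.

τ/t½ = 145/41 ≈ 3.5366, so f = (1/2)^(145/41) ≈ 0.086175.
Cmin,ss = (D/Vd)·f/(1−f), so D = Cmin,ss·Vd·(1−f)/f.
D = 5 × 145 × (1−f)/f ≈ 5 × 145 × 10.60429 ≈ 7688.11 mg.

7688 mg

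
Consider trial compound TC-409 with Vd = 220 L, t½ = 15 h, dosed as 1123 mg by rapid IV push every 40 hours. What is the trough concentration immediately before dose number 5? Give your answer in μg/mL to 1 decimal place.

1.0 μg/mL

f = (1/2)^(τ/t½) = (1/2)^(40/15) ≈ 0.1575.
C₀ = D/Vd = 1123/220 ≈ 5.105 μg/mL.
Before the 5th dose, 4 doses have been given. Superposition: Cmin = C₀·(f + f² + … + f^4).
≈ 5.105 × (0.1575 + 0.0248 + 0.0039 + 0.0006) ≈ 5.105 × 0.1868 ≈ 0.954 μg/mL.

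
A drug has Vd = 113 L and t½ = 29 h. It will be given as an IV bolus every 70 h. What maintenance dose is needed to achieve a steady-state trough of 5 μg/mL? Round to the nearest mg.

τ/t½ = 70/29 ≈ 2.4138, so f = (1/2)^(70/29) ≈ 0.187662.
Cmin,ss = (D/Vd)·f/(1−f), so D = Cmin,ss·Vd·(1−f)/f.
D = 5 × 113 × (1−f)/f ≈ 5 × 113 × 4.32873 ≈ 2445.73 mg.

2446 mg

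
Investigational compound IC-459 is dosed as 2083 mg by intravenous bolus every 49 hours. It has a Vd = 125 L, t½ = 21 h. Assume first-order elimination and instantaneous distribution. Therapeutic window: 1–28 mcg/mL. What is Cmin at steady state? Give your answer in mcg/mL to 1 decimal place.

k = ln2/t½ = ln2/21 ≈ 0.033007 h⁻¹; fraction remaining f = e^(−kτ) = e^(−0.033007×49) ≈ 0.1984.
Accumulation ratio R = 1/(1 − f) ≈ 1/0.8016 ≈ 1.2475.
Single-dose peak C₀ = D/Vd = 2083/125 ≈ 16.664 mcg/mL.
Cmax,ss = C₀/(1 − f) ≈ 16.664/0.8016 ≈ 20.788 mcg/mL.
Steady-state trough Cmin,ss = Cmax,ss·f ≈ 20.788 × 0.1984 ≈ 4.124 mcg/mL.
Trough 4.1 mcg/mL vs MEC 1 mcg/mL: adequate.

4.1 mcg/mL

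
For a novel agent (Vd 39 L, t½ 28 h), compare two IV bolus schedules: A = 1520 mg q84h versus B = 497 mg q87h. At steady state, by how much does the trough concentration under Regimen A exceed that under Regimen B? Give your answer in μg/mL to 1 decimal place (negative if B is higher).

Regimen A: f = (1/2)^(84/28) ≈ 0.1250; Cmin,ss = (1520/39)·f/(1−f) ≈ 5.568 μg/mL.
Regimen B: f = (1/2)^(87/28) ≈ 0.1161; Cmin,ss = (497/39)·f/(1−f) ≈ 1.674 μg/mL.
Difference ≈ 5.568 − 1.674 ≈ 3.894 μg/mL.

3.9 μg/mL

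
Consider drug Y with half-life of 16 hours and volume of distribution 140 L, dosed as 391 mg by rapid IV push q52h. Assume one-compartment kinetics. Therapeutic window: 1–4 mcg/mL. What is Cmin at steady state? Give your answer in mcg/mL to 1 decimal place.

0.3 mcg/mL

Over one 52-h interval, 52/16 ≈ 3.25 half-lives elapse, leaving f ≈ 0.1051 of each dose.
Accumulation ratio R = 1/(1 − f) ≈ 1/0.8949 ≈ 1.1174.
Single-dose peak C₀ = D/Vd = 391/140 ≈ 2.793 mcg/mL.
Steady-state peak Cmax,ss = C₀·R ≈ 2.793 × 1.1174 ≈ 3.121 mcg/mL.
One interval later, Cmin,ss = Cmax,ss·e^(−kτ) ≈ 3.121 × 0.1051 ≈ 0.328 mcg/mL.
Trough 0.3 mcg/mL vs MEC 1 mcg/mL: subtherapeutic.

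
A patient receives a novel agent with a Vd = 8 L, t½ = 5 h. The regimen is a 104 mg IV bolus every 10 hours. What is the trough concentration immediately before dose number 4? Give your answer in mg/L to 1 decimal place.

f = (1/2)^(τ/t½) = (1/2)^(10/5) ≈ 0.2500.
C₀ = D/Vd = 104/8 ≈ 13.000 mg/L.
Before the 4th dose, 3 doses have been given. Superposition: Cmin = C₀·(f + f² + … + f^3).
≈ 13.000 × (0.2500 + 0.0625 + 0.0156) ≈ 13.000 × 0.3281 ≈ 4.265 mg/L.

4.3 mg/L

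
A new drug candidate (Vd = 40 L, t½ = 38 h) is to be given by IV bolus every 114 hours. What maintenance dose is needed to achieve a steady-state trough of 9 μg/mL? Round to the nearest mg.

2520 mg

τ/t½ = 114/38 ≈ 3, so f = (1/2)^(114/38) ≈ 0.125000.
Cmin,ss = (D/Vd)·f/(1−f), so D = Cmin,ss·Vd·(1−f)/f.
D = 9 × 40 × (1−f)/f ≈ 9 × 40 × 7.00000 ≈ 2520.00 mg.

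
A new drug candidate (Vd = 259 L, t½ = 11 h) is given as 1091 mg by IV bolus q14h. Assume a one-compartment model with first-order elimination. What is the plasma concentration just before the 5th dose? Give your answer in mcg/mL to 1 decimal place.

2.9 mcg/mL

f = (1/2)^(τ/t½) = (1/2)^(14/11) ≈ 0.4139.
C₀ = D/Vd = 1091/259 ≈ 4.212 mcg/mL.
Before the 5th dose, 4 doses have been given. Superposition: Cmin = C₀·(f + f² + … + f^4).
≈ 4.212 × (0.4139 + 0.1713 + 0.0709 + 0.0293) ≈ 4.212 × 0.6854 ≈ 2.887 mcg/mL.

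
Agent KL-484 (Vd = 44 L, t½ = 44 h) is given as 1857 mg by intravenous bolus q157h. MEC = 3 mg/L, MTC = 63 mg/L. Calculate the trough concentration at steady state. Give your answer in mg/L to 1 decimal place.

Over one 157-h interval, 157/44 ≈ 3.5682 half-lives elapse, leaving f ≈ 0.0843 of each dose.
At steady state, accumulation factor R = 1/(1 − e^(−kτ)) ≈ 1.0921.
Each bolus raises the concentration by D/Vd = 1857/44 ≈ 42.205 mg/L.
Cmax,ss = C₀/(1 − f) ≈ 42.205/0.9157 ≈ 46.090 mg/L.
One interval later, Cmin,ss = Cmax,ss·e^(−kτ) ≈ 46.090 × 0.0843 ≈ 3.885 mg/L.
Trough 3.9 mg/L vs MEC 3 mg/L: adequate.

3.9 mg/L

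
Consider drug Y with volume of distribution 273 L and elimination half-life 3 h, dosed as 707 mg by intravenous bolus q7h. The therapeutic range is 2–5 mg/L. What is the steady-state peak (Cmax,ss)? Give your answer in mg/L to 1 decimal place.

3.2 mg/L

Over one 7-h interval, 7/3 ≈ 2.3333 half-lives elapse, leaving f ≈ 0.1984 of each dose.
At steady state, accumulation factor R = 1/(1 − e^(−kτ)) ≈ 1.2475.
Each bolus raises the concentration by D/Vd = 707/273 ≈ 2.590 mg/L.
Steady-state peak Cmax,ss = C₀·R ≈ 2.590 × 1.2475 ≈ 3.231 mg/L.
Peak 3.2 mg/L vs MTC 5 mg/L: below toxic threshold.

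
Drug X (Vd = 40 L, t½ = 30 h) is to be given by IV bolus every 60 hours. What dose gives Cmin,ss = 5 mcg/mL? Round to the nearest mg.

600 mg

τ/t½ = 60/30 ≈ 2, so f = (1/2)^(60/30) ≈ 0.250000.
Cmin,ss = (D/Vd)·f/(1−f), so D = Cmin,ss·Vd·(1−f)/f.
D = 5 × 40 × (1−f)/f ≈ 5 × 40 × 3.00000 ≈ 600.00 mg.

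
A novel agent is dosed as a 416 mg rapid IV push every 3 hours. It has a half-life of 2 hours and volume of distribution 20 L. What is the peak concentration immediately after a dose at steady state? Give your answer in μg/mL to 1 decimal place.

τ/t½ = 3/2 ≈ 1.5, so fraction remaining f = (1/2)^(3/2) ≈ 0.3536.
At steady state, accumulation factor R = 1/(1 − e^(−kτ)) ≈ 1.5470.
Each bolus raises the concentration by D/Vd = 416/20 ≈ 20.800 μg/mL.
Cmax,ss = C₀/(1 − f) ≈ 20.800/0.6464 ≈ 32.178 μg/mL.

32.2 μg/mL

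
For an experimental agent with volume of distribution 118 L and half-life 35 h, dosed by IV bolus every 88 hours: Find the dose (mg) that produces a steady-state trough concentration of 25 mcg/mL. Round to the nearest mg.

τ/t½ = 88/35 ≈ 2.5143, so f = (1/2)^(88/35) ≈ 0.175035.
Cmin,ss = (D/Vd)·f/(1−f), so D = Cmin,ss·Vd·(1−f)/f.
D = 25 × 118 × (1−f)/f ≈ 25 × 118 × 4.71314 ≈ 13903.76 mg.

13904 mg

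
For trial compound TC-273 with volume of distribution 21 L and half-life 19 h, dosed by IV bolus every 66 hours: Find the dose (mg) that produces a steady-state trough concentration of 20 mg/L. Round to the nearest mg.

4246 mg

τ/t½ = 66/19 ≈ 3.4737, so f = (1/2)^(66/19) ≈ 0.090015.
Cmin,ss = (D/Vd)·f/(1−f), so D = Cmin,ss·Vd·(1−f)/f.
D = 20 × 21 × (1−f)/f ≈ 20 × 21 × 10.10926 ≈ 4245.89 mg.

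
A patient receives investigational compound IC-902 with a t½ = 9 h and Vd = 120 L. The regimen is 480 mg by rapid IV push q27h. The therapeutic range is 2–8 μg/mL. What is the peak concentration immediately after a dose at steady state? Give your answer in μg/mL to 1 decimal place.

The dosing interval is 3 half-lives, so f = 2^(−3) = 0.125.
Accumulation ratio R = 1/(1 − f) = 1/0.875 = 8/7.
Single-dose peak C₀ = D/Vd = 480/120 = 4 μg/mL.
Steady-state peak Cmax,ss = C₀·R = 4 × 8/7 ≈ 4.571 μg/mL.
Peak 4.6 μg/mL vs MTC 8 μg/mL: below toxic threshold.

4.6 μg/mL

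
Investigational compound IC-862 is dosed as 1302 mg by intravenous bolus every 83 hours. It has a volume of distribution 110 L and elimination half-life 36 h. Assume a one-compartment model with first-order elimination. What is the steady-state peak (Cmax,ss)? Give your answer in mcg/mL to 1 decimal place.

14.8 mcg/mL

k = ln2/t½ = ln2/36 ≈ 0.019254 h⁻¹; fraction remaining f = e^(−kτ) = e^(−0.019254×83) ≈ 0.2023.
Accumulation ratio R = 1/(1 − f) ≈ 1/0.7977 ≈ 1.2536.
Single-dose peak C₀ = D/Vd = 1302/110 ≈ 11.836 mcg/mL.
Steady-state peak Cmax,ss = C₀·R ≈ 11.836 × 1.2536 ≈ 14.838 mcg/mL.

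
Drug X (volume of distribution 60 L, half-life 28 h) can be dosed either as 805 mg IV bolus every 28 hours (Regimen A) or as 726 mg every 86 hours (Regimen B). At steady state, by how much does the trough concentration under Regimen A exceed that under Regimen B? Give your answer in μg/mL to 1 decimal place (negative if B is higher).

Regimen A: f = (1/2)^(28/28) ≈ 0.5000; Cmin,ss = (805/60)·f/(1−f) ≈ 13.417 μg/mL.
Regimen B: f = (1/2)^(86/28) ≈ 0.1190; Cmin,ss = (726/60)·f/(1−f) ≈ 1.634 μg/mL.
Difference ≈ 13.417 − 1.634 ≈ 11.783 μg/mL.

11.8 μg/mL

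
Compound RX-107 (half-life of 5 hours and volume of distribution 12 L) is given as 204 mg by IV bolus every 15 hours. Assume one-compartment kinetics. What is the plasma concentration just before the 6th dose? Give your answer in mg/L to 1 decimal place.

f = (1/2)^(τ/t½) = (1/2)^(15/5) ≈ 0.1250.
C₀ = D/Vd = 204/12 ≈ 17.000 mg/L.
Before the 6th dose, 5 doses have been given. Superposition: Cmin = C₀·(f + f² + … + f^5).
≈ 17.000 × (0.1250 + 0.0156 + 0.0020 + 0.0002 + 0.0000) ≈ 17.000 × 0.1428 ≈ 2.428 mg/L.

2.4 mg/L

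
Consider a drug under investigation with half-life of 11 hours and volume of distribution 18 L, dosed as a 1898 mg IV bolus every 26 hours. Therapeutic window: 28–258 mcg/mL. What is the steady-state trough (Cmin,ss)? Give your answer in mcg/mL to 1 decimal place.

τ/t½ = 26/11 ≈ 2.3636, so fraction remaining f = (1/2)^(26/11) ≈ 0.1943.
Each bolus raises the concentration by D/Vd = 1898/18 ≈ 105.444 mcg/mL.
Steady-state trough Cmin,ss = C₀·f/(1−f) ≈ 105.444 × 0.1943/0.8057 ≈ 25.429 mcg/mL.
Trough 25.4 mcg/mL vs MEC 28 mcg/mL: subtherapeutic.

25.4 mcg/mL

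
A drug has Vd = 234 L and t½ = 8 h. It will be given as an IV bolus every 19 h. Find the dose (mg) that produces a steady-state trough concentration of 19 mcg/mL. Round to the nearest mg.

18617 mg

τ/t½ = 19/8 ≈ 2.375, so f = (1/2)^(19/8) ≈ 0.192776.
Cmin,ss = (D/Vd)·f/(1−f), so D = Cmin,ss·Vd·(1−f)/f.
D = 19 × 234 × (1−f)/f ≈ 19 × 234 × 4.18737 ≈ 18617.05 mg.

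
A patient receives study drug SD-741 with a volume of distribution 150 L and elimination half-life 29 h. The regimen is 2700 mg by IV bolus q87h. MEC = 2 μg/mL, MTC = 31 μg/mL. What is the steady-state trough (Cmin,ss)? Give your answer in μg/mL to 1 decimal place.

τ = 87 h = 3 half-lives, so f = (1/2)^3 = 0.125.
At steady state, R = 1/(1 − 0.125) = 8/7.
Single-dose peak C₀ = D/Vd = 2700/150 = 18 μg/mL.
Steady-state peak Cmax,ss = C₀·R = 18 × 8/7 ≈ 20.571 μg/mL.
Steady-state trough Cmin,ss = Cmax,ss·f ≈ 20.571 × 0.125 ≈ 2.571 μg/mL.
Trough 2.6 μg/mL vs MEC 2 μg/mL: adequate.

2.6 μg/mL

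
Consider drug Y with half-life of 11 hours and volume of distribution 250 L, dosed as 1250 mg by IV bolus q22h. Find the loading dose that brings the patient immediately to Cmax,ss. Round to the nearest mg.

f = (1/2)^(22/11) ≈ 0.250000; accumulation ratio R = 1/(1−f) ≈ 1.33333.
Loading dose to hit Cmax,ss on first dose: D_load = D_maint·R ≈ 1250 × 1.33333 ≈ 1666.66 mg.

1667 mg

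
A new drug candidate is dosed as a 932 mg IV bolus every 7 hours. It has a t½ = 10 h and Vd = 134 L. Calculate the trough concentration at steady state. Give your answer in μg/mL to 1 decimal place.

Over one 7-h interval, 7/10 ≈ 0.7 half-lives elapse, leaving f ≈ 0.6156 of each dose.
At steady state, accumulation factor R = 1/(1 − e^(−kτ)) ≈ 2.6015.
Single-dose peak C₀ = D/Vd = 932/134 ≈ 6.955 μg/mL.
Cmax,ss = C₀/(1 − f) ≈ 6.955/0.3844 ≈ 18.093 μg/mL.
One interval later, Cmin,ss = Cmax,ss·e^(−kτ) ≈ 18.093 × 0.6156 ≈ 11.138 μg/mL.

11.1 μg/mL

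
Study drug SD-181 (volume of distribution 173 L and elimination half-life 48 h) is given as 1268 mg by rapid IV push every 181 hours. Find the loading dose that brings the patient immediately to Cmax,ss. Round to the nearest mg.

1368 mg

f = (1/2)^(181/48) ≈ 0.073260; accumulation ratio R = 1/(1−f) ≈ 1.07905.
Loading dose to hit Cmax,ss on first dose: D_load = D_maint·R ≈ 1268 × 1.07905 ≈ 1368.24 mg.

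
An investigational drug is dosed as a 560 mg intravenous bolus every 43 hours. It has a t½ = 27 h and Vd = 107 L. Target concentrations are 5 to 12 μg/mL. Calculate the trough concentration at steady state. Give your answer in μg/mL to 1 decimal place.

2.6 μg/mL

k = ln2/t½ = ln2/27 ≈ 0.025672 h⁻¹; fraction remaining f = e^(−kτ) = e^(−0.025672×43) ≈ 0.3316.
At steady state, accumulation factor R = 1/(1 − e^(−kτ)) ≈ 1.4961.
Single-dose peak C₀ = D/Vd = 560/107 ≈ 5.234 μg/mL.
Steady-state peak Cmax,ss = C₀·R ≈ 5.234 × 1.4961 ≈ 7.831 μg/mL.
Steady-state trough Cmin,ss = Cmax,ss·f ≈ 7.831 × 0.3316 ≈ 2.597 μg/mL.
Trough 2.6 μg/mL vs MEC 5 μg/mL: subtherapeutic.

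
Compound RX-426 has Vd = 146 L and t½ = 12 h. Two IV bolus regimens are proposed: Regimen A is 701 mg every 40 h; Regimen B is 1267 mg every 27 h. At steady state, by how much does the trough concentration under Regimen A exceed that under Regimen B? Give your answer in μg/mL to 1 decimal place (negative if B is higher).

Regimen A: f = (1/2)^(40/12) ≈ 0.0992; Cmin,ss = (701/146)·f/(1−f) ≈ 0.529 μg/mL.
Regimen B: f = (1/2)^(27/12) ≈ 0.2102; Cmin,ss = (1267/146)·f/(1−f) ≈ 2.310 μg/mL.
Difference ≈ 0.529 − 2.310 ≈ -1.781 μg/mL.

-1.8 μg/mL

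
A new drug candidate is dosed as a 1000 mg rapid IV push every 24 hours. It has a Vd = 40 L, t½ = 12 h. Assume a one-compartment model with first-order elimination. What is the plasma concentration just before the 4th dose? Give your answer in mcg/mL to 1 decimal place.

f = (1/2)^(τ/t½) = (1/2)^(24/12) ≈ 0.2500.
C₀ = D/Vd = 1000/40 ≈ 25.000 mcg/mL.
Before the 4th dose, 3 doses have been given. Superposition: Cmin = C₀·(f + f² + … + f^3).
≈ 25.000 × (0.2500 + 0.0625 + 0.0156) ≈ 25.000 × 0.3281 ≈ 8.203 mcg/mL.

8.2 mcg/mL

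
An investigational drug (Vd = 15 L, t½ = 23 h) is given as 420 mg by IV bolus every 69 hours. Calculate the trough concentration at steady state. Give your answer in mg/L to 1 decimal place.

4.0 mg/L

The dosing interval is 3 half-lives, so f = 2^(−3) = 0.125.
At steady state, R = 1/(1 − 0.125) = 8/7.
Single-dose peak C₀ = D/Vd = 420/15 = 28 mg/L.
Steady-state peak Cmax,ss = C₀·R = 28 × 8/7 ≈ 32.000 mg/L.
Steady-state trough Cmin,ss = Cmax,ss·f ≈ 32.000 × 0.125 ≈ 4.000 mg/L.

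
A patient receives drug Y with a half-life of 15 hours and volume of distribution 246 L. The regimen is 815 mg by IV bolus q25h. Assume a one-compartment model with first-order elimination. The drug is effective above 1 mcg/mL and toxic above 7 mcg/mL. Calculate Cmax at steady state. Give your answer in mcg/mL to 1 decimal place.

Over one 25-h interval, 25/15 ≈ 1.6667 half-lives elapse, leaving f ≈ 0.3150 of each dose.
Accumulation ratio R = 1/(1 − f) ≈ 1/0.6850 ≈ 1.4599.
Single-dose peak C₀ = D/Vd = 815/246 ≈ 3.313 mcg/mL.
Steady-state peak Cmax,ss = C₀·R ≈ 3.313 × 1.4599 ≈ 4.837 mcg/mL.
Peak 4.8 mcg/mL vs MTC 7 mcg/mL: below toxic threshold.

4.8 mcg/mL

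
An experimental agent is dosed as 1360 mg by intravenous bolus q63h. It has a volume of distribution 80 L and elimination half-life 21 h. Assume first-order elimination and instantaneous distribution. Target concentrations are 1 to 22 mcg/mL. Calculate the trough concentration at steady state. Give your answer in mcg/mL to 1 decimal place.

2.4 mcg/mL

τ = 63 h = 3 half-lives, so f = (1/2)^3 = 0.125.
At steady state, R = 1/(1 − 0.125) = 8/7.
Single-dose peak C₀ = D/Vd = 1360/80 = 17 mcg/mL.
Steady-state peak Cmax,ss = C₀·R = 17 × 8/7 ≈ 19.429 mcg/mL.
Steady-state trough Cmin,ss = Cmax,ss·f ≈ 19.429 × 0.125 ≈ 2.429 mcg/mL.
Trough 2.4 mcg/mL vs MEC 1 mcg/mL: adequate.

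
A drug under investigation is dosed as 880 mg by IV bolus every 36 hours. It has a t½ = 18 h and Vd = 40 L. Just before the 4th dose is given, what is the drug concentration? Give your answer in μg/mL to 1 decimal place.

f = (1/2)^(τ/t½) = (1/2)^(36/18) ≈ 0.2500.
C₀ = D/Vd = 880/40 ≈ 22.000 μg/mL.
Before the 4th dose, 3 doses have been given. Superposition: Cmin = C₀·(f + f² + … + f^3).
≈ 22.000 × (0.2500 + 0.0625 + 0.0156) ≈ 22.000 × 0.3281 ≈ 7.218 μg/mL.

7.2 μg/mL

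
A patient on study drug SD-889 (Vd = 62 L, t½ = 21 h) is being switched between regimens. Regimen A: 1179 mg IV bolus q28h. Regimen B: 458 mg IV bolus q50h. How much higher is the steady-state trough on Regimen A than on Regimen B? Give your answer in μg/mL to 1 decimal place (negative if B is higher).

10.8 μg/mL

Regimen A: f = (1/2)^(28/21) ≈ 0.3969; Cmin,ss = (1179/62)·f/(1−f) ≈ 12.515 μg/mL.
Regimen B: f = (1/2)^(50/21) ≈ 0.1920; Cmin,ss = (458/62)·f/(1−f) ≈ 1.755 μg/mL.
Difference ≈ 12.515 − 1.755 ≈ 10.760 μg/mL.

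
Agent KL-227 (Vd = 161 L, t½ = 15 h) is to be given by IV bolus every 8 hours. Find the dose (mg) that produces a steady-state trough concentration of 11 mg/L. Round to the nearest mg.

792 mg

τ/t½ = 8/15 ≈ 0.53333, so f = (1/2)^(8/15) ≈ 0.690956.
Cmin,ss = (D/Vd)·f/(1−f), so D = Cmin,ss·Vd·(1−f)/f.
D = 11 × 161 × (1−f)/f ≈ 11 × 161 × 0.44727 ≈ 792.12 mg.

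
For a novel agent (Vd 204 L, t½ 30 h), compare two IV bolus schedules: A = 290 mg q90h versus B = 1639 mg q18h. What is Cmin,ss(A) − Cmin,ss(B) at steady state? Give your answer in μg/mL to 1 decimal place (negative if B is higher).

Regimen A: f = (1/2)^(90/30) ≈ 0.1250; Cmin,ss = (290/204)·f/(1−f) ≈ 0.203 μg/mL.
Regimen B: f = (1/2)^(18/30) ≈ 0.6598; Cmin,ss = (1639/204)·f/(1−f) ≈ 15.582 μg/mL.
Difference ≈ 0.203 − 15.582 ≈ -15.379 μg/mL.

-15.4 μg/mL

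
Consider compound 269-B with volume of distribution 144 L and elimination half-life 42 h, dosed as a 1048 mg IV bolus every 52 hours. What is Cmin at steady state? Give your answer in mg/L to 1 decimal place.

k = ln2/t½ = ln2/42 ≈ 0.016504 h⁻¹; fraction remaining f = e^(−kτ) = e^(−0.016504×52) ≈ 0.4239.
Single-dose peak C₀ = D/Vd = 1048/144 ≈ 7.278 mg/L.
Steady-state trough Cmin,ss = C₀·f/(1−f) ≈ 7.278 × 0.4239/0.5761 ≈ 5.355 mg/L.

5.4 mg/L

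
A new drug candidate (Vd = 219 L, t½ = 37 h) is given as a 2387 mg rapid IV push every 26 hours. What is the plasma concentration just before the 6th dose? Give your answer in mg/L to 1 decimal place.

15.8 mg/L

f = (1/2)^(τ/t½) = (1/2)^(26/37) ≈ 0.6144.
C₀ = D/Vd = 2387/219 ≈ 10.900 mg/L.
Before the 6th dose, 5 doses have been given. Superposition: Cmin = C₀·(f + f² + … + f^5).
≈ 10.900 × (0.6144 + 0.3775 + 0.2319 + 0.1425 + 0.0875) ≈ 10.900 × 1.4538 ≈ 15.846 mg/L.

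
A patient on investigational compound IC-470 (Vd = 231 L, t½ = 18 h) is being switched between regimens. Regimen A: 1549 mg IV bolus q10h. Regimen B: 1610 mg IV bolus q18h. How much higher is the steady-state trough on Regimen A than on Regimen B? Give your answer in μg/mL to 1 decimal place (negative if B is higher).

7.3 μg/mL

Regimen A: f = (1/2)^(10/18) ≈ 0.6804; Cmin,ss = (1549/231)·f/(1−f) ≈ 14.276 μg/mL.
Regimen B: f = (1/2)^(18/18) ≈ 0.5000; Cmin,ss = (1610/231)·f/(1−f) ≈ 6.970 μg/mL.
Difference ≈ 14.276 − 6.970 ≈ 7.306 μg/mL.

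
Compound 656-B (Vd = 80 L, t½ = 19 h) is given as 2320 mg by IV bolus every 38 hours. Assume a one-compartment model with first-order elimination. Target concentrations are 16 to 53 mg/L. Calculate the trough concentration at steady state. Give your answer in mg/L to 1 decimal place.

The dosing interval is 2 half-lives, so f = 2^(−2) = 0.25.
At steady state, R = 1/(1 − 0.25) = 4/3.
Single-dose peak C₀ = D/Vd = 2320/80 = 29 mg/L.
Steady-state peak Cmax,ss = C₀·R = 29 × 4/3 ≈ 38.667 mg/L.
Steady-state trough Cmin,ss = Cmax,ss·f ≈ 38.667 × 0.25 ≈ 9.667 mg/L.
Trough 9.7 mg/L vs MEC 16 mg/L: subtherapeutic.

9.7 mg/L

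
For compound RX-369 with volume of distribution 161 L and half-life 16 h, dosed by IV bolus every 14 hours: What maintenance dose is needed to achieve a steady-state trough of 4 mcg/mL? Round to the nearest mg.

537 mg

τ/t½ = 14/16 ≈ 0.875, so f = (1/2)^(14/16) ≈ 0.545254.
Cmin,ss = (D/Vd)·f/(1−f), so D = Cmin,ss·Vd·(1−f)/f.
D = 4 × 161 × (1−f)/f ≈ 4 × 161 × 0.83401 ≈ 537.10 mg.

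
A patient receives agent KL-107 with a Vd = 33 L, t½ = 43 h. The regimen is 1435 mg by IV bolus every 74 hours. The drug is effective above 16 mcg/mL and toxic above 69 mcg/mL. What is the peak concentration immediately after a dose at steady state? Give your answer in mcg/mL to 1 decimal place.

τ/t½ = 74/43 ≈ 1.7209, so fraction remaining f = (1/2)^(74/43) ≈ 0.3034.
At steady state, accumulation factor R = 1/(1 − e^(−kτ)) ≈ 1.4355.
Each bolus raises the concentration by D/Vd = 1435/33 ≈ 43.485 mcg/mL.
Steady-state peak Cmax,ss = C₀·R ≈ 43.485 × 1.4355 ≈ 62.423 mcg/mL.
Peak 62.4 mcg/mL vs MTC 69 mcg/mL: below toxic threshold.

62.4 mcg/mL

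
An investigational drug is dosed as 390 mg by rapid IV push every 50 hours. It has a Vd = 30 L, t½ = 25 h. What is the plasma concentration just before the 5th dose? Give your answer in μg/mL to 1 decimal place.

f = (1/2)^(τ/t½) = (1/2)^(50/25) ≈ 0.2500.
C₀ = D/Vd = 390/30 ≈ 13.000 μg/mL.
Before the 5th dose, 4 doses have been given. Superposition: Cmin = C₀·(f + f² + … + f^4).
≈ 13.000 × (0.2500 + 0.0625 + 0.0156 + 0.0039) ≈ 13.000 × 0.3320 ≈ 4.316 μg/mL.

4.3 μg/mL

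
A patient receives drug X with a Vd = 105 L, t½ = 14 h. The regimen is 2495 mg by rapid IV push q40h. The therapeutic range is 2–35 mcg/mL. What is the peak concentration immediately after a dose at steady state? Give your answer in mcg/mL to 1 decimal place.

27.6 mcg/mL

k = ln2/t½ = ln2/14 ≈ 0.049511 h⁻¹; fraction remaining f = e^(−kτ) = e^(−0.049511×40) ≈ 0.1380.
Accumulation ratio R = 1/(1 − f) ≈ 1/0.8620 ≈ 1.1601.
Single-dose peak C₀ = D/Vd = 2495/105 ≈ 23.762 mcg/mL.
Cmax,ss = C₀/(1 − f) ≈ 23.762/0.8620 ≈ 27.566 mcg/mL.
Peak 27.6 mcg/mL vs MTC 35 mcg/mL: below toxic threshold.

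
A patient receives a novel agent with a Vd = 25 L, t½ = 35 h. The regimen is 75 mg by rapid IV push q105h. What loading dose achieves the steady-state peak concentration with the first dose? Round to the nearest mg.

f = (1/2)^(105/35) ≈ 0.125000; accumulation ratio R = 1/(1−f) ≈ 1.14286.
Loading dose to hit Cmax,ss on first dose: D_load = D_maint·R ≈ 75 × 1.14286 ≈ 85.71 mg.

86 mg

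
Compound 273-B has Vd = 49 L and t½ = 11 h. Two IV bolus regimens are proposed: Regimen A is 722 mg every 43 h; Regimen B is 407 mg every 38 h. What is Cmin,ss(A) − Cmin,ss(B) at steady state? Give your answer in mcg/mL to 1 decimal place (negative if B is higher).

0.2 mcg/mL

Regimen A: f = (1/2)^(43/11) ≈ 0.0666; Cmin,ss = (722/49)·f/(1−f) ≈ 1.051 mcg/mL.
Regimen B: f = (1/2)^(38/11) ≈ 0.0912; Cmin,ss = (407/49)·f/(1−f) ≈ 0.834 mcg/mL.
Difference ≈ 1.051 − 0.834 ≈ 0.217 mcg/mL.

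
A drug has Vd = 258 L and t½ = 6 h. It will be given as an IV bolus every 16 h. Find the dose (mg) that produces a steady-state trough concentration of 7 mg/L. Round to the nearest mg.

τ/t½ = 16/6 ≈ 2.6667, so f = (1/2)^(16/6) ≈ 0.157490.
Cmin,ss = (D/Vd)·f/(1−f), so D = Cmin,ss·Vd·(1−f)/f.
D = 7 × 258 × (1−f)/f ≈ 7 × 258 × 5.34961 ≈ 9661.40 mg.

9661 mg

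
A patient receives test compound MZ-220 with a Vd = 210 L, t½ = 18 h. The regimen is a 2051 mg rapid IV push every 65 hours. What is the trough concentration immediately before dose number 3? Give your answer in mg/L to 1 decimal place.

0.9 mg/L

f = (1/2)^(τ/t½) = (1/2)^(65/18) ≈ 0.0818.
C₀ = D/Vd = 2051/210 ≈ 9.767 mg/L.
Before the 3rd dose, 2 doses have been given. Superposition: Cmin = C₀·(f + f²).
≈ 9.767 × (0.0818 + 0.0067) ≈ 9.767 × 0.0885 ≈ 0.864 mg/L.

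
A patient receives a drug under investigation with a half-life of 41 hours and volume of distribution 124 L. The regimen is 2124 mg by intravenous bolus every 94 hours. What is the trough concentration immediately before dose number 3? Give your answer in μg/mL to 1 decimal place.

4.2 μg/mL

f = (1/2)^(τ/t½) = (1/2)^(94/41) ≈ 0.2041.
C₀ = D/Vd = 2124/124 ≈ 17.129 μg/mL.
Before the 3rd dose, 2 doses have been given. Superposition: Cmin = C₀·(f + f²).
≈ 17.129 × (0.2041 + 0.0417) ≈ 17.129 × 0.2458 ≈ 4.210 μg/mL.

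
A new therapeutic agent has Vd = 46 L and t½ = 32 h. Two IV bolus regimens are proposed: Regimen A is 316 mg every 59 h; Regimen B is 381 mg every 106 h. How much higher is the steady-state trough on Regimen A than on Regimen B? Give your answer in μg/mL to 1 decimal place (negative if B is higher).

Regimen A: f = (1/2)^(59/32) ≈ 0.2786; Cmin,ss = (316/46)·f/(1−f) ≈ 2.653 μg/mL.
Regimen B: f = (1/2)^(106/32) ≈ 0.1007; Cmin,ss = (381/46)·f/(1−f) ≈ 0.927 μg/mL.
Difference ≈ 2.653 − 0.927 ≈ 1.726 μg/mL.

1.7 μg/mL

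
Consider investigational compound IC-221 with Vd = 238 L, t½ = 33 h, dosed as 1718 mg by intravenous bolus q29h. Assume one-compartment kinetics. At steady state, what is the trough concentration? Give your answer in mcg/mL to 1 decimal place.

8.6 mcg/mL

k = ln2/t½ = ln2/33 ≈ 0.021004 h⁻¹; fraction remaining f = e^(−kτ) = e^(−0.021004×29) ≈ 0.5438.
Each bolus raises the concentration by D/Vd = 1718/238 ≈ 7.218 mcg/mL.
Steady-state trough Cmin,ss = C₀·f/(1−f) ≈ 7.218 × 0.5438/0.4562 ≈ 8.604 mcg/mL.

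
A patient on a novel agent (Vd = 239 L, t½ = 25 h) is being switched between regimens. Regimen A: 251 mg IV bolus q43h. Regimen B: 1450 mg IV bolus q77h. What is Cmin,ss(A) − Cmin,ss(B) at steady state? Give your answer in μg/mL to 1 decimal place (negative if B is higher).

-0.4 μg/mL

Regimen A: f = (1/2)^(43/25) ≈ 0.3035; Cmin,ss = (251/239)·f/(1−f) ≈ 0.458 μg/mL.
Regimen B: f = (1/2)^(77/25) ≈ 0.1183; Cmin,ss = (1450/239)·f/(1−f) ≈ 0.814 μg/mL.
Difference ≈ 0.458 − 0.814 ≈ -0.356 μg/mL.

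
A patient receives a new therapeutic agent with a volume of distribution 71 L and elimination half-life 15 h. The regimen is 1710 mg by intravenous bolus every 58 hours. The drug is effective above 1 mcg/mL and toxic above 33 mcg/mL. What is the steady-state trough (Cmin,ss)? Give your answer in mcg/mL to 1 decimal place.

Over one 58-h interval, 58/15 ≈ 3.8667 half-lives elapse, leaving f ≈ 0.0686 of each dose.
At steady state, accumulation factor R = 1/(1 − e^(−kτ)) ≈ 1.0737.
Each bolus raises the concentration by D/Vd = 1710/71 ≈ 24.085 mcg/mL.
Steady-state peak Cmax,ss = C₀·R ≈ 24.085 × 1.0737 ≈ 25.860 mcg/mL.
Steady-state trough Cmin,ss = Cmax,ss·f ≈ 25.860 × 0.0686 ≈ 1.774 mcg/mL.
Trough 1.8 mcg/mL vs MEC 1 mcg/mL: adequate.

1.8 mcg/mL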